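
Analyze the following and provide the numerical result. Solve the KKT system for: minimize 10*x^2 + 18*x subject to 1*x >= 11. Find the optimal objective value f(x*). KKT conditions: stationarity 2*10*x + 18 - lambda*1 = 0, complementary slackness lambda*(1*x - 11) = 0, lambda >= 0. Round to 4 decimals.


Step 1: Try lambda = 0 (constraint inactive).
x_unc = -18/(2*10) = -0.9
Check: 1*-0.9 = -0.9 < 11 -- violated!
Step 2: Constraint must be active: 1*x = 11
x* = 11/1 = 11.0
lambda = (2*10*11.0 + 18)/1 = 238.0
Step 3: Compute optimal value.
f(x*) = 10*11.0^2 + 18*11.0 = 1408.0


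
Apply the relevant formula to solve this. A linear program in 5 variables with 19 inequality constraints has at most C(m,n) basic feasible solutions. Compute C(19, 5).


Each vertex corresponds to some choice of n active constraints out of m, so the number of vertices is at most C(m, n) = m! / (n!(m-n)!).
m = 19, n = 5
Numerator: 19 * 18 * 17 * 16 * 15
Denominator: 5! = 120
C(19, 5) = 11628


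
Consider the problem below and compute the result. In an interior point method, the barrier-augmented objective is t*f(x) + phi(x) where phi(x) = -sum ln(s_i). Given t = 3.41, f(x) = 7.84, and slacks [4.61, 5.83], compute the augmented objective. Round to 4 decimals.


Step 1: Compute log-barrier.
ln values: [1.5282, 1.763]
phi = -(1.5282 + 1.763) = -3.2912
Step 2: Compute augmented objective.
t*f(x) = 3.41*7.84 = 26.7344
Total = 26.7344 - 3.2912 = 23.4432


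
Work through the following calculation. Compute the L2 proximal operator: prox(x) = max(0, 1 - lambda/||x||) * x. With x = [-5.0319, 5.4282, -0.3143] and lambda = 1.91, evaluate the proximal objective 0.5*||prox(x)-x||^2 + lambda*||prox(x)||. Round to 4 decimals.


Step 1: Compute ||x||.
||x|| = 7.4084
Step 2: Compute scaling factor.
scale = max(0, 1 - 1.91/7.4084) = 0.7422
Step 3: prox(x) = [-3.7346, 4.0287, -0.2333]
||prox(x)|| = 5.4984
Step 4: Proximal objective.
0.5*||prox-x||^2 = 1.8241
lambda*||prox|| = 10.5019
Total = 12.326


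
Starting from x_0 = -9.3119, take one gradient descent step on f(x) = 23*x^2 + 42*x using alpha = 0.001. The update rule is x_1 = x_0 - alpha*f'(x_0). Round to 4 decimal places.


We compute the gradient at x_0 and apply the update.
f'(x) = 46*x + 42
f'(-9.3119) = 46*-9.3119 + 42 = -386.3474
x_1 = -9.3119 - 0.001*-386.3474 = -8.9256


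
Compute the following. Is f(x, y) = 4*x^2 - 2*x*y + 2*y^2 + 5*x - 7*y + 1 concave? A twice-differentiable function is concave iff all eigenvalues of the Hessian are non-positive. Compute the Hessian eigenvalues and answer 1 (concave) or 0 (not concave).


The Hessian of f(x,y) = 4*x^2 - 2*x*y + 2*y^2 + 5*x - 7*y + 1 is:
H = [[8, -2], [-2, 4]]
Trace = 8 + 4 = 12
Determinant = 8*4 - (-2)^2 = 28
Discriminant = (12)^2 - 4*28 = 32.0
Eigenvalues: lambda_1 = 3.1716, lambda_2 = 8.8284
The function is not concave.

0


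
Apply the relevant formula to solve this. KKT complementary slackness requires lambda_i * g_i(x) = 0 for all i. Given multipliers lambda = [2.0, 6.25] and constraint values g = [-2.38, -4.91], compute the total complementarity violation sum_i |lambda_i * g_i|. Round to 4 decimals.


KKT complementary slackness check:
lambda_1 * g_1 = 2.0 * -2.38 = -4.76
lambda_2 * g_2 = 6.25 * -4.91 = -30.6875
Total violation = 4.76 + 30.6875 = 35.4475


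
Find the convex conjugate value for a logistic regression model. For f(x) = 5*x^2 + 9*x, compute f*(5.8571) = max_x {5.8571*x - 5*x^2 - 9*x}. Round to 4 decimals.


f*(y) = sup_x {y*x - a*x^2 - b*x} = sup_x {(y-b)*x - a*x^2}
FOC: (y - b) - 2a*x = 0 => x* = (y - b)/(2a)
x* = (5.8571 - 9)/(2*5) = -0.3143
f*(5.8571) = (y-b)^2/(4a) = (5.8571 - 9)^2/(4*5)
= 9.8778/20 = 0.4939


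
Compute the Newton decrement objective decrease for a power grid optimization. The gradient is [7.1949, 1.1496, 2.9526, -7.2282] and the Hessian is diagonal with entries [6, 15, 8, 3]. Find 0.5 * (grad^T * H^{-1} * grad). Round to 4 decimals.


Step 1: H is diagonal, so H^(-1) * g = [1.1992, 0.0766, 0.3691, -2.4094].
Step 2: g^T H^(-1) g = sum_i g_i^2 / H_ii
  = (7.1949)^2/6 + (1.1496)^2/15 + (2.9526)^2/8 + (-7.2282)^2/3
  = 8.6278 + 0.0881 + 1.0897 + 17.4156 = 27.2212
Step 3: Objective decrease = 0.5 * g^T H^(-1) g = 13.6106


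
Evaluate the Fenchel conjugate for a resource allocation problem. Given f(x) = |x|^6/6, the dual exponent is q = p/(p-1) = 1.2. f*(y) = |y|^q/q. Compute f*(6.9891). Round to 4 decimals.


The conjugate exponent q satisfies 1/p + 1/q = 1.
p = 6, so q = 6/(6 - 1) = 1.2
|y|^q = 6.9891^1.2 = 10.3111
f*(6.9891) = 10.3111 / 1.2 = 8.5926


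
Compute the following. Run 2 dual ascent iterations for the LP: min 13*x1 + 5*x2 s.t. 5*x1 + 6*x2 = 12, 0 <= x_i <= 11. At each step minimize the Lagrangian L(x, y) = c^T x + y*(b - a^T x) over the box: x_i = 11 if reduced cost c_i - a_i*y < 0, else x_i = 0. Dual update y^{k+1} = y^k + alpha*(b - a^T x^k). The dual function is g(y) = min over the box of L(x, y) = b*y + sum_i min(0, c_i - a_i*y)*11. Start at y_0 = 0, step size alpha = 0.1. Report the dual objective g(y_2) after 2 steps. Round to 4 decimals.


Dual ascent for LP: min 13*x1 + 5*x2, 5*x1 + 6*x2 = 12, 0 <= x_i <= 11
Step 1: y^k = 0.0, reduced costs: (13.0, 5.0)
  x^k = (0.0, 0.0), subgradient = b - a^T x = 12.0
  y^{k+1} = 0.0 + 0.1*12.0 = 1.2
Step 2: y^k = 1.2, reduced costs: (7.0, -2.2)
  x^k = (0.0, 11.0), subgradient = b - a^T x = -54.0
  y^{k+1} = 1.2 + 0.1*-54.0 = -4.2
Dual objective at y_2 = -4.2: reduced costs (34.0, 30.2), box minimizer x = (0.0, 0.0)
g(y_2) = b*y + (c1 - a1*y)*x1 + (c2 - a2*y)*x2 = 12*(-4.2) + 34.0*0.0 + 30.2*0.0 = -50.4 + 0.0 + 0.0 = -50.4


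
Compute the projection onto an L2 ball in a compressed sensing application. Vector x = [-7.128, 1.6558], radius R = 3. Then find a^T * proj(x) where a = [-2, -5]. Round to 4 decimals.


Step 1: Compute ||x|| (intermediates to 6 decimals).
||x|| = sqrt((-7.128)^2 + 1.6558^2) = 7.31779
Step 2: Project.
Since ||x|| > R, scale = R/||x|| = 3/7.31779 = 0.40996, proj(x) = scale * x
proj(x) = [-2.922195, 0.678812]
Step 3: Dot product.
a^T * proj(x) = -2*(-2.922195) - 5*0.678812 = 2.4503


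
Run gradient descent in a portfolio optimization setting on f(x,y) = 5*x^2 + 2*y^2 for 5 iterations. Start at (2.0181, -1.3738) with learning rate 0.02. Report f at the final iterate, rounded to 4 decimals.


Gradient descent on f(x,y) = 5*x^2 + 2*y^2.
Starting point: (2.0181, -1.3738), alpha = 0.02
Step 1: grad_x = 2*5*2.0181 = 20.181, grad_y = 2*2*-1.3738 = -5.4952
  x_1 = 2.0181 - 0.02*20.181 = 1.6145
  y_1 = -1.3738 - 0.02*-5.4952 = -1.2639
Step 2: grad_x = 2*5*1.6145 = 16.1448, grad_y = 2*2*-1.2639 = -5.0556
  x_2 = 1.6145 - 0.02*16.1448 = 1.2916
  y_2 = -1.2639 - 0.02*-5.0556 = -1.1628
Step 3: grad_x = 2*5*1.2916 = 12.9158, grad_y = 2*2*-1.1628 = -4.6511
  x_3 = 1.2916 - 0.02*12.9158 = 1.0333
  y_3 = -1.1628 - 0.02*-4.6511 = -1.0698
Step 4: grad_x = 2*5*1.0333 = 10.3327, grad_y = 2*2*-1.0698 = -4.279
  x_4 = 1.0333 - 0.02*10.3327 = 0.8266
  y_4 = -1.0698 - 0.02*-4.279 = -0.9842
Step 5: grad_x = 2*5*0.8266 = 8.2661, grad_y = 2*2*-0.9842 = -3.9367
  x_5 = 0.8266 - 0.02*8.2661 = 0.6613
  y_5 = -0.9842 - 0.02*-3.9367 = -0.9054
f(0.6613, -0.9054) = 5*0.6613^2 + 2*(-0.9054)^2 = 3.8262


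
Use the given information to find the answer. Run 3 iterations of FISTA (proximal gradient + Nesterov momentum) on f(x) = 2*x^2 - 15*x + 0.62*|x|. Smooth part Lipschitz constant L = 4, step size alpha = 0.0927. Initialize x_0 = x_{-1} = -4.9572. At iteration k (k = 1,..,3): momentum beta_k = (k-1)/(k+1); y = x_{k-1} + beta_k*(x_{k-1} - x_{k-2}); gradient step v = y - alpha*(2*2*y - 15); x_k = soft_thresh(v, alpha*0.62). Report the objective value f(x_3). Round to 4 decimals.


FISTA on f(x) = 2*x^2 - 15*x + 0.62*|x|
L = 4, alpha = 0.0927
Iteration 1: beta = 0.0, y = -4.9572 + 0.0*(-4.9572 + 4.9572) = -4.9572
  grad(y) = -34.8288, v = y - alpha*grad = -1.7286
  prox(v) = soft_thresh(-1.7286, 0.0575) = -1.6711
Iteration 2: beta = 0.3333, y = -1.6711 + 0.3333*(-1.6711 + 4.9572) = -0.5757
  grad(y) = -17.3029, v = y - alpha*grad = 1.0283
  prox(v) = soft_thresh(1.0283, 0.0575) = 0.9708
Iteration 3: beta = 0.5, y = 0.9708 + 0.5*(0.9708 + 1.6711) = 2.2917
  grad(y) = -5.8331, v = y - alpha*grad = 2.8324
  prox(v) = soft_thresh(2.8324, 0.0575) = 2.775
f(x_3) = 2*2.775^2 - 15*2.775 + 0.62*|2.775| = -24.5032


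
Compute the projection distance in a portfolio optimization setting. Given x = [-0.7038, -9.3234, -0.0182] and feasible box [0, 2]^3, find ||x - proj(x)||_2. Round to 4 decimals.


Project each component onto [0, 2].
clip(-0.7038) = 0.0, clip(-9.3234) = 0.0, clip(-0.0182) = 0.0
Projection = [0.0, 0.0, 0.0]
Squared diffs: [0.4953, 86.9258, 0.0003]
Distance = sqrt(87.4214) = 9.3499


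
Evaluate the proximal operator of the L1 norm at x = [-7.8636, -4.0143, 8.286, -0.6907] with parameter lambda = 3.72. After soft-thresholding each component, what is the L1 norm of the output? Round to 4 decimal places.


Soft-thresholding with lambda = 3.72:
prox(-7.8636) = sign(-7.8636)*max(|-7.8636| - 3.72, 0) = -4.1436
prox(-4.0143) = sign(-4.0143)*max(|-4.0143| - 3.72, 0) = -0.2943
prox(8.286) = sign(8.286)*max(|8.286| - 3.72, 0) = 4.566
prox(-0.6907) = sign(-0.6907)*max(|-0.6907| - 3.72, 0) = 0.0
prox(x) = [-4.1436, -0.2943, 4.566, 0.0]
||prox(x)||_1 = 4.1436 + 0.2943 + 4.566 + 0.0 = 9.0039


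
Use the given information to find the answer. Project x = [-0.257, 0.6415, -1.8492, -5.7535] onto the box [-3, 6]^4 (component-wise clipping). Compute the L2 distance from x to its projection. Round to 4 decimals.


Project each component onto [-3, 6].
clip(-0.257) = -0.257, clip(0.6415) = 0.6415, clip(-1.8492) = -1.8492, clip(-5.7535) = -3.0
Projection = [-0.257, 0.6415, -1.8492, -3.0]
Squared diffs: [0.0, 0.0, 0.0, 7.5818]
Distance = sqrt(7.5818) = 2.7535


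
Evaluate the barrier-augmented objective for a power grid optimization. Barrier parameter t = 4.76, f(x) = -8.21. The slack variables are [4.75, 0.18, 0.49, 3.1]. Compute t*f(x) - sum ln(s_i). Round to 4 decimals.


Step 1: Compute log-barrier.
ln values: [1.5581, -1.7148, -0.7133, 1.1314]
phi = -(1.5581 - 1.7148 - 0.7133 + 1.1314) = -0.2614
Step 2: Compute augmented objective.
t*f(x) = 4.76*-8.21 = -39.0796
Total = -39.0796 - 0.2614 = -39.341


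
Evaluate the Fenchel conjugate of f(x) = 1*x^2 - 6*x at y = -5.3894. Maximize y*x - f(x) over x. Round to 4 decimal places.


f*(y) = sup_x {y*x - a*x^2 - b*x} = sup_x {(y-b)*x - a*x^2}
FOC: (y - b) - 2a*x = 0 => x* = (y - b)/(2a)
x* = (-5.3894 + 6)/(2*1) = 0.3053
f*(-5.3894) = (y-b)^2/(4a) = (-5.3894 + 6)^2/(4*1)
= 0.3728/4 = 0.0932


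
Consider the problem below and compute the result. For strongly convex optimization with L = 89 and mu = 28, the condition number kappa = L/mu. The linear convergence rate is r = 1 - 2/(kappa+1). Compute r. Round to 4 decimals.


Step 1: Compute the condition number.
kappa = L/mu = 89/28 = 3.1786
Step 2: Compute the convergence rate.
r = 1 - 2/(kappa + 1) = 1 - 2*mu/(L + mu) = (L - mu)/(L + mu) = 61/117 = 0.5214


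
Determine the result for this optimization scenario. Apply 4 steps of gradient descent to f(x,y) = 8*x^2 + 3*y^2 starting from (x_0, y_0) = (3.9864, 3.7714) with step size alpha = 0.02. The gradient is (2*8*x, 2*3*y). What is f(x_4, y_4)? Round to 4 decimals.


Gradient descent on f(x,y) = 8*x^2 + 3*y^2.
Starting point: (3.9864, 3.7714), alpha = 0.02
Step 1: grad_x = 2*8*3.9864 = 63.7824, grad_y = 2*3*3.7714 = 22.6284
  x_1 = 3.9864 - 0.02*63.7824 = 2.7108
  y_1 = 3.7714 - 0.02*22.6284 = 3.3188
Step 2: grad_x = 2*8*2.7108 = 43.372, grad_y = 2*3*3.3188 = 19.913
  x_2 = 2.7108 - 0.02*43.372 = 1.8433
  y_2 = 3.3188 - 0.02*19.913 = 2.9206
Step 3: grad_x = 2*8*1.8433 = 29.493, grad_y = 2*3*2.9206 = 17.5234
  x_3 = 1.8433 - 0.02*29.493 = 1.2535
  y_3 = 2.9206 - 0.02*17.5234 = 2.5701
Step 4: grad_x = 2*8*1.2535 = 20.0552, grad_y = 2*3*2.5701 = 15.4206
  x_4 = 1.2535 - 0.02*20.0552 = 0.8523
  y_4 = 2.5701 - 0.02*15.4206 = 2.2617
f(0.8523, 2.2617) = 8*0.8523^2 + 3*2.2617^2 = 21.1577


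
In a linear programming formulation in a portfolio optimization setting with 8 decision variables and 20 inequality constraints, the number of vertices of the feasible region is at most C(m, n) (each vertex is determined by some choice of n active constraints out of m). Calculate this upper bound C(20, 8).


Each vertex corresponds to some choice of n active constraints out of m, so the number of vertices is at most C(m, n) = m! / (n!(m-n)!).
m = 20, n = 8
Numerator: 20 * 19 * 18 * 17 * 16 * 15 * 14 * 13
Denominator: 8! = 40320
C(20, 8) = 125970


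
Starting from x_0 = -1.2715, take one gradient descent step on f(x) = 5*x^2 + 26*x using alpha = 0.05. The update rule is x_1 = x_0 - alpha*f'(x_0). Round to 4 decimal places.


We compute the gradient at x_0 and apply the update.
f'(x) = 10*x + 26
f'(-1.2715) = 10*-1.2715 + 26 = 13.285
x_1 = -1.2715 - 0.05*13.285 = -1.9358


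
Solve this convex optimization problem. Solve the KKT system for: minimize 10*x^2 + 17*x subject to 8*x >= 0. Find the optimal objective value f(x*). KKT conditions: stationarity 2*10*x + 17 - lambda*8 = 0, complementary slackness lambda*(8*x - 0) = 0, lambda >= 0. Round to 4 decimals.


Step 1: Try lambda = 0 (constraint inactive).
x_unc = -17/(2*10) = -0.85
Check: 8*-0.85 = -6.8 < 0 -- violated!
Step 2: Constraint must be active: 8*x = 0
x* = 0/8 = 0.0
lambda = (2*10*0.0 + 17)/8 = 2.125
Step 3: Compute optimal value.
f(x*) = 10*0.0^2 + 17*0.0 = 0.0


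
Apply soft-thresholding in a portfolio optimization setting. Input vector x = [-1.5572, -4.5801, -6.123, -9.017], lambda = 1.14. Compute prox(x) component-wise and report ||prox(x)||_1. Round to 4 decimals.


Soft-thresholding with lambda = 1.14:
prox(-1.5572) = sign(-1.5572)*max(|-1.5572| - 1.14, 0) = -0.4172
prox(-4.5801) = sign(-4.5801)*max(|-4.5801| - 1.14, 0) = -3.4401
prox(-6.123) = sign(-6.123)*max(|-6.123| - 1.14, 0) = -4.983
prox(-9.017) = sign(-9.017)*max(|-9.017| - 1.14, 0) = -7.877
prox(x) = [-0.4172, -3.4401, -4.983, -7.877]
||prox(x)||_1 = 0.4172 + 3.4401 + 4.983 + 7.877 = 16.7173


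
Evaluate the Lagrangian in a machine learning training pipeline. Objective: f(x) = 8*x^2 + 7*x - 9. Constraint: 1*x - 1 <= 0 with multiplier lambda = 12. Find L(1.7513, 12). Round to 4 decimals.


Step 1: Evaluate f(x).
f(1.7513) = 8*1.7513^2 + 7*1.7513 - 9 = 27.7955
Step 2: Evaluate g(x).
g(1.7513) = 1*1.7513 - 1 = 0.7513
Step 3: Compute Lagrangian.
L = 27.7955 + 12*0.7513 = 36.8111


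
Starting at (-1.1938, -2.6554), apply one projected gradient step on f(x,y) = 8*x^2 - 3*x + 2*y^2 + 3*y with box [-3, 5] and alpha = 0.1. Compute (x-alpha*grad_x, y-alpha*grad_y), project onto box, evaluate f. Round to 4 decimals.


Step 1: Compute gradient at (-1.1938, -2.6554).
grad_x = 2*8*-1.1938 - 3 = -22.1008
grad_y = 2*2*-2.6554 + 3 = -7.6216
Step 2: Gradient step.
x_raw = -1.1938 - 0.1*-22.1008 = 1.0163
y_raw = -2.6554 - 0.1*-7.6216 = -1.8932
Step 3: Project onto [-3, 5].
x_proj = clip(1.0163) = 1.0163
y_proj = clip(-1.8932) = -1.8932
Step 4: Evaluate f.
f(1.0163, -1.8932) = 6.7028


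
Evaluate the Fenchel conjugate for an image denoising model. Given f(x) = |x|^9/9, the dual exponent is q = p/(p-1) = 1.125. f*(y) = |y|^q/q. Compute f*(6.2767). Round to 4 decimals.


The conjugate exponent q satisfies 1/p + 1/q = 1.
p = 9, so q = 9/(9 - 1) = 1.125
|y|^q = 6.2767^1.125 = 7.8967
f*(6.2767) = 7.8967 / 1.125 = 7.0193


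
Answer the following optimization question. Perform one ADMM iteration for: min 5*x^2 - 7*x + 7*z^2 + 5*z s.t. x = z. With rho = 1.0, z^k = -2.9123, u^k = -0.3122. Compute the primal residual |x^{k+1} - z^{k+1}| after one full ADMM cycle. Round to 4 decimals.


ADMM iteration with rho = 1.0, z^k = -2.9123, u^k = -0.3122
Step 1: x-update.
Minimize 5*x^2 - 7*x + (1.0/2)*(x + 2.9123 - 0.3122)^2
FOC: (2*5 + 1.0)*x = 7 + 1.0*(-2.9123 + 0.3122)
x^{k+1} = 0.4
Step 2: z-update.
Minimize 7*z^2 + 5*z + (1.0/2)*(0.4 - z - 0.3122)^2
FOC: (2*7 + 1.0)*z = -5 + 1.0*(0.4 - 0.3122)
z^{k+1} = -0.3275
Step 3: u-update.
u^{k+1} = -0.3122 + 0.4 + 0.3275 = 0.4153
Step 4: Primal residual = |0.4 + 0.3275| = 0.7275


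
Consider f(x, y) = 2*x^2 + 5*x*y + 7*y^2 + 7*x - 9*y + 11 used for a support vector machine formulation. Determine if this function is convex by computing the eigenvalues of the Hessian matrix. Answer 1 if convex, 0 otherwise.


The Hessian of f(x,y) = 2*x^2 + 5*x*y + 7*y^2 + 7*x - 9*y + 11 is:
H = [[4, 5], [5, 14]]
Trace = 4 + 14 = 18
Determinant = 4*14 - (5)^2 = 31
Discriminant = (18)^2 - 4*31 = 200.0
Eigenvalues: lambda_1 = 1.9289, lambda_2 = 16.0711
The function is convex.

1


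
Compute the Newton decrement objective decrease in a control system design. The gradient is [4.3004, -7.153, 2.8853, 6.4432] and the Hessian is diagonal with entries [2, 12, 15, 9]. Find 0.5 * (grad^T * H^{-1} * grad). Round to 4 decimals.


Step 1: H is diagonal, so H^(-1) * g = [2.1502, -0.5961, 0.1924, 0.7159].
Step 2: g^T H^(-1) g = sum_i g_i^2 / H_ii
  = (4.3004)^2/2 + (-7.153)^2/12 + (2.8853)^2/15 + (6.4432)^2/9
  = 9.2467 + 4.2638 + 0.555 + 4.6128 = 18.6783
Step 3: Objective decrease = 0.5 * g^T H^(-1) g = 9.3391


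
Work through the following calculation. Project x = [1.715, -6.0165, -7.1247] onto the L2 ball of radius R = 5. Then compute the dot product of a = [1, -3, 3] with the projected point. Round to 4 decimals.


Step 1: Compute ||x|| (intermediates to 6 decimals).
||x|| = sqrt(1.715^2 + (-6.0165)^2 + (-7.1247)^2) = 9.481606
Step 2: Project.
Since ||x|| > R, scale = R/||x|| = 5/9.481606 = 0.527337, proj(x) = scale * x
proj(x) = [0.904383, -3.172723, -3.757118]
Step 3: Dot product.
a^T * proj(x) = 1*0.904383 - 3*(-3.172723) + 3*(-3.757118) = -0.8488


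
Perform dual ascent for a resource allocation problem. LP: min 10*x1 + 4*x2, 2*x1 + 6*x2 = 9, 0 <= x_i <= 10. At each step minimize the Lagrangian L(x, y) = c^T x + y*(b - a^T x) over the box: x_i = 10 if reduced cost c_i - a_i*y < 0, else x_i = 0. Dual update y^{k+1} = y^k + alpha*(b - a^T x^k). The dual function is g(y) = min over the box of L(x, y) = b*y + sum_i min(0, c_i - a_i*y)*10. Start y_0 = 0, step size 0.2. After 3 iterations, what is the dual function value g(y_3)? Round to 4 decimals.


Dual ascent for LP: min 10*x1 + 4*x2, 2*x1 + 6*x2 = 9, 0 <= x_i <= 10
Step 1: y^k = 0.0, reduced costs: (10.0, 4.0)
  x^k = (0.0, 0.0), subgradient = b - a^T x = 9.0
  y^{k+1} = 0.0 + 0.2*9.0 = 1.8
Step 2: y^k = 1.8, reduced costs: (6.4, -6.8)
  x^k = (0.0, 10.0), subgradient = b - a^T x = -51.0
  y^{k+1} = 1.8 + 0.2*-51.0 = -8.4
Step 3: y^k = -8.4, reduced costs: (26.8, 54.4)
  x^k = (0.0, 0.0), subgradient = b - a^T x = 9.0
  y^{k+1} = -8.4 + 0.2*9.0 = -6.6
Dual objective at y_3 = -6.6: reduced costs (23.2, 43.6), box minimizer x = (0.0, 0.0)
g(y_3) = b*y + (c1 - a1*y)*x1 + (c2 - a2*y)*x2 = 9*(-6.6) + 23.2*0.0 + 43.6*0.0 = -59.4 + 0.0 + 0.0 = -59.4


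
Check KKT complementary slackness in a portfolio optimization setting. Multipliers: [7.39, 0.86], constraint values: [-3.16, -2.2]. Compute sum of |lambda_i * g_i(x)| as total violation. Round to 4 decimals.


KKT complementary slackness check:
lambda_1 * g_1 = 7.39 * -3.16 = -23.3524
lambda_2 * g_2 = 0.86 * -2.2 = -1.892
Total violation = 23.3524 + 1.892 = 25.2444


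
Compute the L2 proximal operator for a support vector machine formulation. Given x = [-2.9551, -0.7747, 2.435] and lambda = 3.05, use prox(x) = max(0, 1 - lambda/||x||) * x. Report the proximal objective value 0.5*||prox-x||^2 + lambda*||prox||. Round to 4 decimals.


Step 1: Compute ||x||.
||x|| = 3.9067
Step 2: Compute scaling factor.
scale = max(0, 1 - 3.05/3.9067) = 0.2193
Step 3: prox(x) = [-0.648, -0.1699, 0.534]
||prox(x)|| = 0.8567
Step 4: Proximal objective.
0.5*||prox-x||^2 = 4.6513
lambda*||prox|| = 2.6129
Total = 7.2641


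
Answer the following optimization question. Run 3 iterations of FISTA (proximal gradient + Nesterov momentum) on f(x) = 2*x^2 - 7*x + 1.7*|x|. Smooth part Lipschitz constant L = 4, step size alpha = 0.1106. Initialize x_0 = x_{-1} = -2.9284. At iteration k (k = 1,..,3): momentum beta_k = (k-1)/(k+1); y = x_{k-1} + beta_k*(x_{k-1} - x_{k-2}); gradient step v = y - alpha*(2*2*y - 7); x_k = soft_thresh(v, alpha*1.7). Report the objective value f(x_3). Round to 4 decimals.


FISTA on f(x) = 2*x^2 - 7*x + 1.7*|x|
L = 4, alpha = 0.1106
Iteration 1: beta = 0.0, y = -2.9284 + 0.0*(-2.9284 + 2.9284) = -2.9284
  grad(y) = -18.7136, v = y - alpha*grad = -0.8587
  prox(v) = soft_thresh(-0.8587, 0.188) = -0.6707
Iteration 2: beta = 0.3333, y = -0.6707 + 0.3333*(-0.6707 + 2.9284) = 0.0819
  grad(y) = -6.6723, v = y - alpha*grad = 0.8199
  prox(v) = soft_thresh(0.8199, 0.188) = 0.6319
Iteration 3: beta = 0.5, y = 0.6319 + 0.5*(0.6319 + 0.6707) = 1.2831
  grad(y) = -1.8675, v = y - alpha*grad = 1.4897
  prox(v) = soft_thresh(1.4897, 0.188) = 1.3016
f(x_3) = 2*1.3016^2 - 7*1.3016 + 1.7*|1.3016| = -3.5102


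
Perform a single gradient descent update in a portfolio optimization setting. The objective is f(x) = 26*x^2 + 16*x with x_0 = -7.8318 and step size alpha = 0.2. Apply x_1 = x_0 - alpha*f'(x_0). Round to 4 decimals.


We compute the gradient at x_0 and apply the update.
f'(x) = 52*x + 16
f'(-7.8318) = 52*-7.8318 + 16 = -391.2536
x_1 = -7.8318 - 0.2*-391.2536 = 70.4189


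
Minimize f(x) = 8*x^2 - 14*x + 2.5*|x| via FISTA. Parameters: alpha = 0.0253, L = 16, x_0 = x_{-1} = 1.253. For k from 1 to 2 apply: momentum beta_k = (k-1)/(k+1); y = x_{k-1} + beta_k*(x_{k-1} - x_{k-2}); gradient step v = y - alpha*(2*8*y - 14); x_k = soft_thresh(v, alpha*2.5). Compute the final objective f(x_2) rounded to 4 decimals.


FISTA on f(x) = 8*x^2 - 14*x + 2.5*|x|
L = 16, alpha = 0.0253
Iteration 1: beta = 0.0, y = 1.253 + 0.0*(1.253 - 1.253) = 1.253
  grad(y) = 6.048, v = y - alpha*grad = 1.1
  prox(v) = soft_thresh(1.1, 0.0633) = 1.0367
Iteration 2: beta = 0.3333, y = 1.0367 + 0.3333*(1.0367 - 1.253) = 0.9646
  grad(y) = 1.4344, v = y - alpha*grad = 0.9284
  prox(v) = soft_thresh(0.9284, 0.0633) = 0.8651
f(x_2) = 8*0.8651^2 - 14*0.8651 + 2.5*|0.8651| = -3.9614


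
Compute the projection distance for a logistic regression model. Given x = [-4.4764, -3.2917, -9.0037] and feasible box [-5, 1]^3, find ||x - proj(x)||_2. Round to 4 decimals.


Project each component onto [-5, 1].
clip(-4.4764) = -4.4764, clip(-3.2917) = -3.2917, clip(-9.0037) = -5.0
Projection = [-4.4764, -3.2917, -5.0]
Squared diffs: [0.0, 0.0, 16.0296]
Distance = sqrt(16.0296) = 4.0037


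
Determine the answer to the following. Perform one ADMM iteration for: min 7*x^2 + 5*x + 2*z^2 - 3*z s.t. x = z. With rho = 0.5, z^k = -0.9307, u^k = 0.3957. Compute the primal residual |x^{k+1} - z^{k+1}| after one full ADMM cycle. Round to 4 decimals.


ADMM iteration with rho = 0.5, z^k = -0.9307, u^k = 0.3957
Step 1: x-update.
Minimize 7*x^2 + 5*x + (0.5/2)*(x + 0.9307 + 0.3957)^2
FOC: (2*7 + 0.5)*x = -5 + 0.5*(-0.9307 - 0.3957)
x^{k+1} = -0.3906
Step 2: z-update.
Minimize 2*z^2 - 3*z + (0.5/2)*(-0.3906 - z + 0.3957)^2
FOC: (2*2 + 0.5)*z = 3 + 0.5*(-0.3906 + 0.3957)
z^{k+1} = 0.6672
Step 3: u-update.
u^{k+1} = 0.3957 - 0.3906 - 0.6672 = -0.6621
Step 4: Primal residual = |-0.3906 - 0.6672| = 1.0578


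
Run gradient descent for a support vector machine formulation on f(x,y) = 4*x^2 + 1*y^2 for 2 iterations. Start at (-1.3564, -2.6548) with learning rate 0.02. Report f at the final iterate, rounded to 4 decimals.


Gradient descent on f(x,y) = 4*x^2 + 1*y^2.
Starting point: (-1.3564, -2.6548), alpha = 0.02
Step 1: grad_x = 2*4*-1.3564 = -10.8512, grad_y = 2*1*-2.6548 = -5.3096
  x_1 = -1.3564 - 0.02*-10.8512 = -1.1394
  y_1 = -2.6548 - 0.02*-5.3096 = -2.5486
Step 2: grad_x = 2*4*-1.1394 = -9.115, grad_y = 2*1*-2.5486 = -5.0972
  x_2 = -1.1394 - 0.02*-9.115 = -0.9571
  y_2 = -2.5486 - 0.02*-5.0972 = -2.4467
f(-0.9571, -2.4467) = 4*(-0.9571)^2 + 1*(-2.4467)^2 = 9.6501


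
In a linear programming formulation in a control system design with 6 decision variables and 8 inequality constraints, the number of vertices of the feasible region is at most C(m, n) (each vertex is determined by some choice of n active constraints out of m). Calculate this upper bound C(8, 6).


Each vertex corresponds to some choice of n active constraints out of m, so the number of vertices is at most C(m, n) = m! / (n!(m-n)!).
m = 8, n = 6
Numerator: 8 * 7 * 6 * 5 * 4 * 3
Denominator: 6! = 720
C(8, 6) = 28


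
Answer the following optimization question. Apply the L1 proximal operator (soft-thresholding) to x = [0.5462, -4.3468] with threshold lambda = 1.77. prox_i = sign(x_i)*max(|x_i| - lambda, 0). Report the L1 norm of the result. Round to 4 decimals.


Soft-thresholding with lambda = 1.77:
prox(0.5462) = sign(0.5462)*max(|0.5462| - 1.77, 0) = 0.0
prox(-4.3468) = sign(-4.3468)*max(|-4.3468| - 1.77, 0) = -2.5768
prox(x) = [0.0, -2.5768]
||prox(x)||_1 = 0.0 + 2.5768 = 2.5768


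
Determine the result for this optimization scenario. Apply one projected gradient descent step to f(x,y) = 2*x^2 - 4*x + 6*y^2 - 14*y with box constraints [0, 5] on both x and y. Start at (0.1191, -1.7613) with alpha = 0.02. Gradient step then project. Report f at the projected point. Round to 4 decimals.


Step 1: Compute gradient at (0.1191, -1.7613).
grad_x = 2*2*0.1191 - 4 = -3.5236
grad_y = 2*6*-1.7613 - 14 = -35.1356
Step 2: Gradient step.
x_raw = 0.1191 - 0.02*-3.5236 = 0.1896
y_raw = -1.7613 - 0.02*-35.1356 = -1.0586
Step 3: Project onto [0, 5].
x_proj = clip(0.1896) = 0.1896
y_proj = clip(-1.0586) = 0.0
Step 4: Evaluate f.
f(0.1896, 0.0) = -0.6864


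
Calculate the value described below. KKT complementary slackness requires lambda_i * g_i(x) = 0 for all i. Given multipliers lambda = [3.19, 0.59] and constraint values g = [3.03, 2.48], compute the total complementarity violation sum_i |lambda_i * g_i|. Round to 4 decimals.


KKT complementary slackness check:
lambda_1 * g_1 = 3.19 * 3.03 = 9.6657
lambda_2 * g_2 = 0.59 * 2.48 = 1.4632
Total violation = 9.6657 + 1.4632 = 11.1289


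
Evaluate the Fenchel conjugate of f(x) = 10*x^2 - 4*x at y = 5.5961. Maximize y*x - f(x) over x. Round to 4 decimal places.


f*(y) = sup_x {y*x - a*x^2 - b*x} = sup_x {(y-b)*x - a*x^2}
FOC: (y - b) - 2a*x = 0 => x* = (y - b)/(2a)
x* = (5.5961 + 4)/(2*10) = 0.4798
f*(5.5961) = (y-b)^2/(4a) = (5.5961 + 4)^2/(4*10)
= 92.0851/40 = 2.3021


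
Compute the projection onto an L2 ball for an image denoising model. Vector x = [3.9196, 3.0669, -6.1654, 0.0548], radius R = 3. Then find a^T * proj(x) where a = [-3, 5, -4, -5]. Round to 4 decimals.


Step 1: Compute ||x|| (intermediates to 6 decimals).
||x|| = sqrt(3.9196^2 + 3.0669^2 + (-6.1654)^2 + 0.0548^2) = 7.923654
Step 2: Project.
Since ||x|| > R, scale = R/||x|| = 3/7.923654 = 0.378613, proj(x) = scale * x
proj(x) = [1.484012, 1.161168, -2.334301, 0.020748]
Step 3: Dot product.
a^T * proj(x) = -3*1.484012 + 5*1.161168 - 4*(-2.334301) - 5*0.020748 = 10.5873


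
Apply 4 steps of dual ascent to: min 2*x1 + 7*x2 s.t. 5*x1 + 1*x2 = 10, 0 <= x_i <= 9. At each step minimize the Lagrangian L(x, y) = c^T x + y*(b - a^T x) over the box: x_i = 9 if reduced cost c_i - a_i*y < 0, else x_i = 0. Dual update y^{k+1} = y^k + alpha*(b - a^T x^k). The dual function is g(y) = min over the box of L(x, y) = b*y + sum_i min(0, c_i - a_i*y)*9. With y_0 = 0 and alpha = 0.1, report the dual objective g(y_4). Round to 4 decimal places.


Dual ascent for LP: min 2*x1 + 7*x2, 5*x1 + 1*x2 = 10, 0 <= x_i <= 9
Step 1: y^k = 0.0, reduced costs: (2.0, 7.0)
  x^k = (0.0, 0.0), subgradient = b - a^T x = 10.0
  y^{k+1} = 0.0 + 0.1*10.0 = 1.0
Step 2: y^k = 1.0, reduced costs: (-3.0, 6.0)
  x^k = (9.0, 0.0), subgradient = b - a^T x = -35.0
  y^{k+1} = 1.0 + 0.1*-35.0 = -2.5
Step 3: y^k = -2.5, reduced costs: (14.5, 9.5)
  x^k = (0.0, 0.0), subgradient = b - a^T x = 10.0
  y^{k+1} = -2.5 + 0.1*10.0 = -1.5
Step 4: y^k = -1.5, reduced costs: (9.5, 8.5)
  x^k = (0.0, 0.0), subgradient = b - a^T x = 10.0
  y^{k+1} = -1.5 + 0.1*10.0 = -0.5
Dual objective at y_4 = -0.5: reduced costs (4.5, 7.5), box minimizer x = (0.0, 0.0)
g(y_4) = b*y + (c1 - a1*y)*x1 + (c2 - a2*y)*x2 = 10*(-0.5) + 4.5*0.0 + 7.5*0.0 = -5.0 + 0.0 + 0.0 = -5.0


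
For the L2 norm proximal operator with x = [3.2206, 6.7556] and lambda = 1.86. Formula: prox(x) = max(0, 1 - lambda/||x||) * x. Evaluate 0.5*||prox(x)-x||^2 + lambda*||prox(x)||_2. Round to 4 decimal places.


Step 1: Compute ||x||.
||x|| = 7.484
Step 2: Compute scaling factor.
scale = max(0, 1 - 1.86/7.484) = 0.7515
Step 3: prox(x) = [2.4202, 5.0766]
||prox(x)|| = 5.624
Step 4: Proximal objective.
0.5*||prox-x||^2 = 1.7298
lambda*||prox|| = 10.4606
Total = 12.1905


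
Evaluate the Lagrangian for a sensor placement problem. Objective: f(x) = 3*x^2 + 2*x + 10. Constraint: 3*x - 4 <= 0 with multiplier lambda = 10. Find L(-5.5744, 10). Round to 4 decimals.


Step 1: Evaluate f(x).
f(-5.5744) = 3*(-5.5744)^2 + 2*(-5.5744) + 10 = 92.073
Step 2: Evaluate g(x).
g(-5.5744) = 3*-5.5744 - 4 = -20.7232
Step 3: Compute Lagrangian.
L = 92.073 + 10*-20.7232 = -115.159


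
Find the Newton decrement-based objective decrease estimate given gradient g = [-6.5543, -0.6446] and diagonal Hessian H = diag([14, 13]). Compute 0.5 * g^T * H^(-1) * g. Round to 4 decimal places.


Step 1: H is diagonal, so H^(-1) * g = [-0.4682, -0.0496].
Step 2: g^T H^(-1) g = sum_i g_i^2 / H_ii
  = (-6.5543)^2/14 + (-0.6446)^2/13
  = 3.0685 + 0.032 = 3.1005
Step 3: Objective decrease = 0.5 * g^T H^(-1) g = 1.5502


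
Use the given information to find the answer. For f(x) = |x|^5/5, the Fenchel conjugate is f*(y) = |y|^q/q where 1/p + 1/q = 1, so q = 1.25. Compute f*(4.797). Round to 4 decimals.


The conjugate exponent q satisfies 1/p + 1/q = 1.
p = 5, so q = 5/(5 - 1) = 1.25
|y|^q = 4.797^1.25 = 7.0992
f*(4.797) = 7.0992 / 1.25 = 5.6794


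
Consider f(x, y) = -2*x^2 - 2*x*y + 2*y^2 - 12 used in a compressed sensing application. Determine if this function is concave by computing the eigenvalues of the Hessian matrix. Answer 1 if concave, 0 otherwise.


The Hessian of f(x,y) = -2*x^2 - 2*x*y + 2*y^2 - 12 is:
H = [[-4, -2], [-2, 4]]
Trace = -4 + 4 = 0
Determinant = -4*4 - (-2)^2 = -20
Discriminant = (0)^2 - 4*-20 = 80.0
Eigenvalues: lambda_1 = -4.4721, lambda_2 = 4.4721
The function is not concave.

0


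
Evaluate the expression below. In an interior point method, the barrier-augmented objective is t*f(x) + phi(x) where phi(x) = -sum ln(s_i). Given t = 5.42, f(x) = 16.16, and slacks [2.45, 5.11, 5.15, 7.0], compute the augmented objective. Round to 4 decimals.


Step 1: Compute log-barrier.
ln values: [0.8961, 1.6312, 1.639, 1.9459]
phi = -(0.8961 + 1.6312 + 1.639 + 1.9459) = -6.1122
Step 2: Compute augmented objective.
t*f(x) = 5.42*16.16 = 87.5872
Total = 87.5872 - 6.1122 = 81.475


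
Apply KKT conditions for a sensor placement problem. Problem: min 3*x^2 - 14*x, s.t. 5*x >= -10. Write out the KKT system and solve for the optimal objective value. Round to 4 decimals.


Step 1: Try lambda = 0 (constraint inactive).
Stationarity: 2*3*x - 14 = 0
x* = 14/(2*3) = 7/3 = 2.3333 (rounded; the exact value 7/3 is used below)
Check constraint: 5*2.3333 = 11.6665 >= -10 -- satisfied.
Step 2: Compute optimal value.
f(x*) = 3*(7/3)^2 - 14*(7/3) = -16.3333


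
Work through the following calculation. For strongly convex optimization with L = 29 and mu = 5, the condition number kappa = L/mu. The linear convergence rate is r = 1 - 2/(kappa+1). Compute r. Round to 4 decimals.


Step 1: Compute the condition number.
kappa = L/mu = 29/5 = 5.8
Step 2: Compute the convergence rate.
r = 1 - 2/(kappa + 1) = 1 - 2*mu/(L + mu) = (L - mu)/(L + mu) = 24/34 = 0.7059


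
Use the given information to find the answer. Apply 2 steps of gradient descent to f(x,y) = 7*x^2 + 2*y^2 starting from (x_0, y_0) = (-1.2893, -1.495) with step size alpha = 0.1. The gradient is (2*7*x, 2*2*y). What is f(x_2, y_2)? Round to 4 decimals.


Gradient descent on f(x,y) = 7*x^2 + 2*y^2.
Starting point: (-1.2893, -1.495), alpha = 0.1
Step 1: grad_x = 2*7*-1.2893 = -18.0502, grad_y = 2*2*-1.495 = -5.98
  x_1 = -1.2893 - 0.1*-18.0502 = 0.5157
  y_1 = -1.495 - 0.1*-5.98 = -0.897
Step 2: grad_x = 2*7*0.5157 = 7.2201, grad_y = 2*2*-0.897 = -3.588
  x_2 = 0.5157 - 0.1*7.2201 = -0.2063
  y_2 = -0.897 - 0.1*-3.588 = -0.5382
f(-0.2063, -0.5382) = 7*(-0.2063)^2 + 2*(-0.5382)^2 = 0.8772


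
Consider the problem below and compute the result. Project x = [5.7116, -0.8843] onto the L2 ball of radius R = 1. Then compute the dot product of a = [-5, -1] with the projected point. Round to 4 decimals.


Step 1: Compute ||x|| (intermediates to 6 decimals).
||x|| = sqrt(5.7116^2 + (-0.8843)^2) = 5.779651
Step 2: Project.
Since ||x|| > R, scale = R/||x|| = 1/5.779651 = 0.173021, proj(x) = scale * x
proj(x) = [0.988227, -0.153002]
Step 3: Dot product.
a^T * proj(x) = -5*0.988227 - 1*(-0.153002) = -4.7881


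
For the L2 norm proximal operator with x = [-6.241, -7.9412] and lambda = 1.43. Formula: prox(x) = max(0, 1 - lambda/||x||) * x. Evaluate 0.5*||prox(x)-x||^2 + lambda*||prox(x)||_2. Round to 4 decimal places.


Step 1: Compute ||x||.
||x|| = 10.1001
Step 2: Compute scaling factor.
scale = max(0, 1 - 1.43/10.1001) = 0.8584
Step 3: prox(x) = [-5.3574, -6.8169]
||prox(x)|| = 8.6701
Step 4: Proximal objective.
0.5*||prox-x||^2 = 1.0225
lambda*||prox|| = 12.3982
Total = 13.4207


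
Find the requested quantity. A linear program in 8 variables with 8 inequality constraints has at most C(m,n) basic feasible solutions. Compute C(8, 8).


Each vertex corresponds to some choice of n active constraints out of m, so the number of vertices is at most C(m, n) = m! / (n!(m-n)!).
m = 8, n = 8
Numerator: 8 * 7 * 6 * 5 * 4 * 3 * 2 * 1
Denominator: 8! = 40320
C(8, 8) = 1


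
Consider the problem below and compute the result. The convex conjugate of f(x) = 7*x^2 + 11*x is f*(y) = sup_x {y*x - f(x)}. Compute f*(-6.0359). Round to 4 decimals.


f*(y) = sup_x {y*x - a*x^2 - b*x} = sup_x {(y-b)*x - a*x^2}
FOC: (y - b) - 2a*x = 0 => x* = (y - b)/(2a)
x* = (-6.0359 - 11)/(2*7) = -1.2169
f*(-6.0359) = (y-b)^2/(4a) = (-6.0359 - 11)^2/(4*7)
= 290.2219/28 = 10.3651


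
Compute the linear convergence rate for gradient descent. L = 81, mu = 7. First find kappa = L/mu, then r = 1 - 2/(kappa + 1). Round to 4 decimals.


Step 1: Compute the condition number.
kappa = L/mu = 81/7 = 11.5714
Step 2: Compute the convergence rate.
r = 1 - 2/(kappa + 1) = 1 - 2*mu/(L + mu) = (L - mu)/(L + mu) = 74/88 = 0.8409


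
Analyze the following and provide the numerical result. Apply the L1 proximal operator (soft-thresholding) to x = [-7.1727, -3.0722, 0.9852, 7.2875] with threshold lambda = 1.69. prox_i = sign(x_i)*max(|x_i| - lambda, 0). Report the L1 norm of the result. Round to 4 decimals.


Soft-thresholding with lambda = 1.69:
prox(-7.1727) = sign(-7.1727)*max(|-7.1727| - 1.69, 0) = -5.4827
prox(-3.0722) = sign(-3.0722)*max(|-3.0722| - 1.69, 0) = -1.3822
prox(0.9852) = sign(0.9852)*max(|0.9852| - 1.69, 0) = 0.0
prox(7.2875) = sign(7.2875)*max(|7.2875| - 1.69, 0) = 5.5975
prox(x) = [-5.4827, -1.3822, 0.0, 5.5975]
||prox(x)||_1 = 5.4827 + 1.3822 + 0.0 + 5.5975 = 12.4624


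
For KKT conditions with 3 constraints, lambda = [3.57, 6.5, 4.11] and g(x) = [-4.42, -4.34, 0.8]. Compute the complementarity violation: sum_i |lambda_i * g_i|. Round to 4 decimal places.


KKT complementary slackness check:
lambda_1 * g_1 = 3.57 * -4.42 = -15.7794
lambda_2 * g_2 = 6.5 * -4.34 = -28.21
lambda_3 * g_3 = 4.11 * 0.8 = 3.288
Total violation = 15.7794 + 28.21 + 3.288 = 47.2774


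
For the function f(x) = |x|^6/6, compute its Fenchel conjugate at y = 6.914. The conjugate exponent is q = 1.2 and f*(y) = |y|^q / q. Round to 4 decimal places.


The conjugate exponent q satisfies 1/p + 1/q = 1.
p = 6, so q = 6/(6 - 1) = 1.2
|y|^q = 6.914^1.2 = 10.1783
f*(6.914) = 10.1783 / 1.2 = 8.4819


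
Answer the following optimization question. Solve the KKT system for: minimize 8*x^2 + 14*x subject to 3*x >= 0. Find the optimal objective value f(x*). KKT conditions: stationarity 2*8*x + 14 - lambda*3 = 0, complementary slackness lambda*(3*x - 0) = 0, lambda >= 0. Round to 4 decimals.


Step 1: Try lambda = 0 (constraint inactive).
x_unc = -14/(2*8) = -0.875
Check: 3*-0.875 = -2.625 < 0 -- violated!
Step 2: Constraint must be active: 3*x = 0
x* = 0/3 = 0.0
lambda = (2*8*0.0 + 14)/3 = 4.6667
Step 3: Compute optimal value.
f(x*) = 8*0.0^2 + 14*0.0 = 0.0


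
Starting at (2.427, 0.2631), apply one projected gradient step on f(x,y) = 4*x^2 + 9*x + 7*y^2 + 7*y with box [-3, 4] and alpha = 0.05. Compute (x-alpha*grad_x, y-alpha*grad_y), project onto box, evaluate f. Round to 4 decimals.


Step 1: Compute gradient at (2.427, 0.2631).
grad_x = 2*4*2.427 + 9 = 28.416
grad_y = 2*7*0.2631 + 7 = 10.6834
Step 2: Gradient step.
x_raw = 2.427 - 0.05*28.416 = 1.0062
y_raw = 0.2631 - 0.05*10.6834 = -0.2711
Step 3: Project onto [-3, 4].
x_proj = clip(1.0062) = 1.0062
y_proj = clip(-0.2711) = -0.2711
Step 4: Evaluate f.
f(1.0062, -0.2711) = 11.7224


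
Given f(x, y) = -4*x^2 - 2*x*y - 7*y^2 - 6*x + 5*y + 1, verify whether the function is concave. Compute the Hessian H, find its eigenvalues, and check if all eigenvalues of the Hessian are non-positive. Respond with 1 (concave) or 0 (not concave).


The Hessian of f(x,y) = -4*x^2 - 2*x*y - 7*y^2 - 6*x + 5*y + 1 is:
H = [[-8, -2], [-2, -14]]
Trace = -8 - 14 = -22
Determinant = -8*-14 - (-2)^2 = 108
Discriminant = (-22)^2 - 4*108 = 52.0
Eigenvalues: lambda_1 = -14.6056, lambda_2 = -7.3944
The function is concave.

1


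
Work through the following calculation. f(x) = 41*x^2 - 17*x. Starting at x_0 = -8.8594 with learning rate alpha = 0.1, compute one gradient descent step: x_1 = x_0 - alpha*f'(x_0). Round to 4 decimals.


We compute the gradient at x_0 and apply the update.
f'(x) = 82*x - 17
f'(-8.8594) = 82*-8.8594 - 17 = -743.4708
x_1 = -8.8594 - 0.1*-743.4708 = 65.4877


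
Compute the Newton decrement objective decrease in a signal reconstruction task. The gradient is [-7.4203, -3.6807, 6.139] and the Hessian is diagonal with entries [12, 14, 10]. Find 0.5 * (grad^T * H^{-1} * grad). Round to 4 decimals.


Step 1: H is diagonal, so H^(-1) * g = [-0.6184, -0.2629, 0.6139].
Step 2: g^T H^(-1) g = sum_i g_i^2 / H_ii
  = (-7.4203)^2/12 + (-3.6807)^2/14 + (6.139)^2/10
  = 4.5884 + 0.9677 + 3.7687 = 9.3248
Step 3: Objective decrease = 0.5 * g^T H^(-1) g = 4.6624


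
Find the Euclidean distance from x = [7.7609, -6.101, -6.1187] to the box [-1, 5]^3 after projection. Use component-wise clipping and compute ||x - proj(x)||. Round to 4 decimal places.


Project each component onto [-1, 5].
clip(7.7609) = 5.0, clip(-6.101) = -1.0, clip(-6.1187) = -1.0
Projection = [5.0, -1.0, -1.0]
Squared diffs: [7.6226, 26.0202, 26.2011]
Distance = sqrt(59.8439) = 7.7359


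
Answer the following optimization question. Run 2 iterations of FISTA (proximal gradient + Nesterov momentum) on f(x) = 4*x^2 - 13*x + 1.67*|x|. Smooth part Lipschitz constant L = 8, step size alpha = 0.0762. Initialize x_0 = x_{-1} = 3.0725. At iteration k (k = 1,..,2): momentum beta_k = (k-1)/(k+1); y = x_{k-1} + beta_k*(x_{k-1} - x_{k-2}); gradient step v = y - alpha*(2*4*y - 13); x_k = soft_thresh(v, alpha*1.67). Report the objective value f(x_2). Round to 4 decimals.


FISTA on f(x) = 4*x^2 - 13*x + 1.67*|x|
L = 8, alpha = 0.0762
Iteration 1: beta = 0.0, y = 3.0725 + 0.0*(3.0725 - 3.0725) = 3.0725
  grad(y) = 11.58, v = y - alpha*grad = 2.1901
  prox(v) = soft_thresh(2.1901, 0.1273) = 2.0629
Iteration 2: beta = 0.3333, y = 2.0629 + 0.3333*(2.0629 - 3.0725) = 1.7263
  grad(y) = 0.8104, v = y - alpha*grad = 1.6645
  prox(v) = soft_thresh(1.6645, 0.1273) = 1.5373
f(x_2) = 4*1.5373^2 - 13*1.5373 + 1.67*|1.5373| = -7.9645


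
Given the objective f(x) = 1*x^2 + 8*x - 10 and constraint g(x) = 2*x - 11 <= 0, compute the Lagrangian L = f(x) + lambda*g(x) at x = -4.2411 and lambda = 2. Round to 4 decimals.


Step 1: Evaluate f(x).
f(-4.2411) = 1*(-4.2411)^2 + 8*(-4.2411) - 10 = -25.9419
Step 2: Evaluate g(x).
g(-4.2411) = 2*-4.2411 - 11 = -19.4822
Step 3: Compute Lagrangian.
L = -25.9419 + 2*-19.4822 = -64.9063
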